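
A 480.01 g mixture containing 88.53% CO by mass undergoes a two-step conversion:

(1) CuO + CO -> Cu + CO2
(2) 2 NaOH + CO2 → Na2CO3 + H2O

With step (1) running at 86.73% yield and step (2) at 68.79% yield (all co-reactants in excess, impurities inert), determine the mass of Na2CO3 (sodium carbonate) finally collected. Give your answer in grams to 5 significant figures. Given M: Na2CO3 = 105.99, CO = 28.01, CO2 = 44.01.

959.37 g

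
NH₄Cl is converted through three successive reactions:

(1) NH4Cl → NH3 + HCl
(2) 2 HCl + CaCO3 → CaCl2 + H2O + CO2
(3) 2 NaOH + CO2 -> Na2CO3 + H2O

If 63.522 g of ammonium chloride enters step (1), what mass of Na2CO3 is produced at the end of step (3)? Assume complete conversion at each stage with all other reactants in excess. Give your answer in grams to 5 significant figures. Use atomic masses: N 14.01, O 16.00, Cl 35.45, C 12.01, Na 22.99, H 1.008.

M(NH4Cl) = 14.01 + 4(1.008) + 35.45 = 53.492 g/mol.
M(Na2CO3) = 2(22.99) + 12.01 + 3(16.00) = 105.99 g/mol.
n(NH4Cl) = 63.522 / 53.492 = 1.18750 mol.
Reaction (1): NH4Cl→HCl ratio 1:1 ⇒ n(HCl) = 1.18750 mol.
Reaction (2): HCl→CO2 ratio 2:1 ⇒ n(CO2) = 0.593752 mol.
Reaction (3): CO2→Na2CO3 ratio 1:1 ⇒ n(Na2CO3) = 0.593752 mol.
Mass of Na2CO3 = 0.593752 × 105.99 = 62.9318 g.

62.932 g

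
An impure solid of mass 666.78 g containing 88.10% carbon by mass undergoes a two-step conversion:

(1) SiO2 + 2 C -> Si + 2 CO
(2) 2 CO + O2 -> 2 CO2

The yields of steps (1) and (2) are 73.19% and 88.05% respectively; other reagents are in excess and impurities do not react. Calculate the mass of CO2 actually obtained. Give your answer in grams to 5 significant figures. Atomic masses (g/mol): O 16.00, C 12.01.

1387.2 g

Pure C = 666.78 × 0.8810 = 587.433 g.
M(C) = 12.01 g/mol.
M(CO2) = 12.01 + 2(16.00) = 44.01 g/mol.
n(C) = 587.433 / 12.01 = 48.9120 mol.
Step 1 (C:CO = 2:2): theoretical n(CO) = 48.9120 mol; at 73.19% yield, n(CO) = 35.7987 mol.
Step 2 (CO:CO2 = 2:2): theoretical n(CO2) = 35.7987 mol, so theoretical mass = 35.7987 × 44.01 = 1575.50 g.
At 88.05% yield, actual mass of CO2 = 1575.50 × 0.8805 = 1387.23 g.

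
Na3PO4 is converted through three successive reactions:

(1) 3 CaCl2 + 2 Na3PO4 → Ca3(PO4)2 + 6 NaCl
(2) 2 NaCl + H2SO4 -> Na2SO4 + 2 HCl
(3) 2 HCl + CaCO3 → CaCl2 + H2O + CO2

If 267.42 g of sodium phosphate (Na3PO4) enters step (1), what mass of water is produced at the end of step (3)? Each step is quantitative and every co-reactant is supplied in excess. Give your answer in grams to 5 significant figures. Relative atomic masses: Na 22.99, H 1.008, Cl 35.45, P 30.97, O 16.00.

M(Na3PO4) = 3(22.99) + 30.97 + 4(16.00) = 163.94 g/mol.
M(H2O) = 2(1.008) + 16.00 = 18.016 g/mol.
n(Na3PO4) = 267.42 / 163.94 = 1.63121 mol.
Reaction (1): Na3PO4→NaCl ratio 2:6 ⇒ n(NaCl) = 4.89362 mol.
Reaction (2): NaCl→HCl ratio 2:2 ⇒ n(HCl) = 4.89362 mol.
Reaction (3): HCl→H2O ratio 2:1 ⇒ n(H2O) = 2.44681 mol.
Mass of H2O = 2.44681 × 18.016 = 44.0817 g.

44.082 g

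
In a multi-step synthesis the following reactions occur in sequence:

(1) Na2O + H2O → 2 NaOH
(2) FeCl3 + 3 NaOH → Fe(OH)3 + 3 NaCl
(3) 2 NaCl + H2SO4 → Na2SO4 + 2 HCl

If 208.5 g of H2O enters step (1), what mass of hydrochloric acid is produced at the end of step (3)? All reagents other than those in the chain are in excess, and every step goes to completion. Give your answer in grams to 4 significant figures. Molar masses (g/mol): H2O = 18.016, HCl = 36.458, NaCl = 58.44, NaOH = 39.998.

843.9 g

n(H2O) = 208.5 / 18.016 = 11.573 mol.
Reaction (1): H2O→NaOH ratio 1:2 ⇒ n(NaOH) = 23.146 mol.
Reaction (2): NaOH→NaCl ratio 3:3 ⇒ n(NaCl) = 23.146 mol.
Reaction (3): NaCl→HCl ratio 2:2 ⇒ n(HCl) = 23.146 mol.
Mass of HCl = 23.146 × 36.458 = 843.86 g.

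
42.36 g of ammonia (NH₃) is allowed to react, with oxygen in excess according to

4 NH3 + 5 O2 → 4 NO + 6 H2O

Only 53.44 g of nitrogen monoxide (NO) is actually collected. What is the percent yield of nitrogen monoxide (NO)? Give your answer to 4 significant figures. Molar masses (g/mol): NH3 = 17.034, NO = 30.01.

71.61 %

n(NH3) = 42.360 g / 17.034 g/mol = 2.4868 mol.
From the equation the NH3:NO mole ratio is 4:4, so n(NO) = 2.4868 × 4/4 = 2.4868 mol.
Mass of NO = 2.4868 mol × 30.01 g/mol = 74.629 g.
This is the theoretical yield. Percent yield = 53.44 g / 74.629 g × 100% = 71.608%.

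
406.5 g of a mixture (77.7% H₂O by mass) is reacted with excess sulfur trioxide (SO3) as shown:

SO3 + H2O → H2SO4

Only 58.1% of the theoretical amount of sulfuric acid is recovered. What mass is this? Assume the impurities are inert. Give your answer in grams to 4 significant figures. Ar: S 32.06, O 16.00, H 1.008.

999.0 g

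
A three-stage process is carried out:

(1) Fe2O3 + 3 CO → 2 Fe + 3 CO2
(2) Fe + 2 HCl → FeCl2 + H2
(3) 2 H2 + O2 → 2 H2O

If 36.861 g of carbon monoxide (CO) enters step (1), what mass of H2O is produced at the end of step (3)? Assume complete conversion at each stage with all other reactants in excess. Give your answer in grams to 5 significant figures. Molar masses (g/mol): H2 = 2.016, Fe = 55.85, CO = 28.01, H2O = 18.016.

n(CO) = 36.861 / 28.01 = 1.31599 mol.
Reaction (1): CO→Fe ratio 3:2 ⇒ n(Fe) = 0.877330 mol.
Reaction (2): Fe→H2 ratio 1:1 ⇒ n(H2) = 0.877330 mol.
Reaction (3): H2→H2O ratio 2:2 ⇒ n(H2O) = 0.877330 mol.
Mass of H2O = 0.877330 × 18.016 = 15.8060 g.

15.806 g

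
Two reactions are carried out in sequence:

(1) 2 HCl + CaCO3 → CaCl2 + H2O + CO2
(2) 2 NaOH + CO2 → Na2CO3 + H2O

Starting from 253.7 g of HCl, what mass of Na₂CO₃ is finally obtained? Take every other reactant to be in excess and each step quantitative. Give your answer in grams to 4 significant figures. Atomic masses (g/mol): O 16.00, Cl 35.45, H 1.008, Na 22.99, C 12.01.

M(HCl) = 1.008 + 35.45 = 36.458 g/mol.
M(Na2CO3) = 2(22.99) + 12.01 + 3(16.00) = 105.99 g/mol.
n(HCl) = 253.70 / 36.458 = 6.9587 mol.
Step 1 gives a 2:1 ratio of HCl to CO2, so n(CO2) = 3.4793 mol.
In step 2 the CO2:Na2CO3 ratio is 1:1, so n(Na2CO3) = 3.4793 mol.
Mass of Na2CO3 = 3.4793 × 105.99 = 368.78 g.

368.8 g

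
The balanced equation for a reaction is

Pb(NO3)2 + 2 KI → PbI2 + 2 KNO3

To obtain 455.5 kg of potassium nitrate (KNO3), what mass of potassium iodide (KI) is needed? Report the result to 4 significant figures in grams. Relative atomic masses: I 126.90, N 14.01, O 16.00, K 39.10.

747800 g

M(KNO3) = 39.10 + 14.01 + 3(16.00) = 101.11 g/mol.
M(KI) = 39.10 + 126.90 = 166.00 g/mol.
Convert: 455.5 kg = 455500 g.
n(KNO3) = 455500 g / 101.11 g/mol = 4505.0 mol.
From the equation the KNO3:KI mole ratio is 2:2, so n(KI) = 4505.0 × 2/2 = 4505.0 mol.
Mass of KI = 4505.0 mol × 166.00 g/mol = 747830 g.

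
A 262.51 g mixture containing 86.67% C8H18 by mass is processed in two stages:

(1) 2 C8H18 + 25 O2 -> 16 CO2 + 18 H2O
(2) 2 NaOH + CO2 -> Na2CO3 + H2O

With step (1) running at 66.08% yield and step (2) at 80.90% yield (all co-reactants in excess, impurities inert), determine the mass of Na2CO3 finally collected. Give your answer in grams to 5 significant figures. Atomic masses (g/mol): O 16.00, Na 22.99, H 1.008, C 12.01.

Pure C8H18 = 262.51 × 0.8667 = 227.517 g.
M(C8H18) = 8(12.01) + 18(1.008) = 114.224 g/mol.
M(Na2CO3) = 2(22.99) + 12.01 + 3(16.00) = 105.99 g/mol.
n(C8H18) = 227.517 / 114.224 = 1.99185 mol.
Step 1 (C8H18:CO2 = 2:16): theoretical n(CO2) = 15.9348 mol; at 66.08% yield, n(CO2) = 10.5297 mol.
Step 2 (CO2:Na2CO3 = 1:1): theoretical n(Na2CO3) = 10.5297 mol, so theoretical mass = 10.5297 × 105.99 = 1116.05 g.
At 80.90% yield, actual mass of Na2CO3 = 1116.05 × 0.8090 = 902.881 g.

902.88 g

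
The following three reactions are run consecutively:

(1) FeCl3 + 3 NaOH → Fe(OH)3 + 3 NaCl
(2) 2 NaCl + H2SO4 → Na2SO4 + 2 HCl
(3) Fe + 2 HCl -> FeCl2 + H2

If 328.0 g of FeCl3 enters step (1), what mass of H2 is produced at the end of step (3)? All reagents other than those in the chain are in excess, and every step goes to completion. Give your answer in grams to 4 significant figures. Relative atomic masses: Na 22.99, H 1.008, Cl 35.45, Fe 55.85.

6.115 g

M(FeCl3) = 55.85 + 3(35.45) = 162.20 g/mol.
M(H2) = 2(1.008) = 2.016 g/mol.
n(FeCl3) = 328.0 / 162.20 = 2.0222 mol.
Reaction (1): FeCl3→NaCl ratio 1:3 ⇒ n(NaCl) = 6.0666 mol.
Reaction (2): NaCl→HCl ratio 2:2 ⇒ n(HCl) = 6.0666 mol.
Reaction (3): HCl→H2 ratio 2:1 ⇒ n(H2) = 3.0333 mol.
Mass of H2 = 3.0333 × 2.016 = 6.1151 g.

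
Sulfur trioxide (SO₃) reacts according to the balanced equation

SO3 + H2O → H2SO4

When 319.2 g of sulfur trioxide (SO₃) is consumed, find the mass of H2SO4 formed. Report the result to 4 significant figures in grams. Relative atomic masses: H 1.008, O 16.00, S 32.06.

M(SO3) = 32.06 + 3(16.00) = 80.06 g/mol.
M(H2SO4) = 2(1.008) + 32.06 + 4(16.00) = 98.076 g/mol.
n(SO3) = 319.20 g / 80.06 g/mol = 3.9870 mol.
From the equation the SO3:H2SO4 mole ratio is 1:1, so n(H2SO4) = 3.9870 × 1/1 = 3.9870 mol.
Mass of H2SO4 = 3.9870 mol × 98.076 g/mol = 391.03 g.

391.0 g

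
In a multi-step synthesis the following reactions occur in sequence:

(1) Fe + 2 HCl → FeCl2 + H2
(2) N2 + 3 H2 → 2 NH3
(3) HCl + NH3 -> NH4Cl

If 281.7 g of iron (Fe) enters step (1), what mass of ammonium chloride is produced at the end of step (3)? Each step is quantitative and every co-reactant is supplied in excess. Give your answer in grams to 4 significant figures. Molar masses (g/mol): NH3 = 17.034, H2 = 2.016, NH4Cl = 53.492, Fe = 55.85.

179.9 g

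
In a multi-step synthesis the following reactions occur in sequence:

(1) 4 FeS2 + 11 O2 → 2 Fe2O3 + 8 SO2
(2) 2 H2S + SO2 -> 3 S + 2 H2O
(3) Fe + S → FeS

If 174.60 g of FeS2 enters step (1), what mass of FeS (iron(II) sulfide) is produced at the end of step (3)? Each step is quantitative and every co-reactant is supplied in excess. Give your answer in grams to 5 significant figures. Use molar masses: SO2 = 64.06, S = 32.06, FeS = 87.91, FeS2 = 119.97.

n(FeS2) = 174.60 / 119.97 = 1.45536 mol.
Reaction (1): FeS2→SO2 ratio 4:8 ⇒ n(SO2) = 2.91073 mol.
Reaction (2): SO2→S ratio 1:3 ⇒ n(S) = 8.73218 mol.
Reaction (3): S→FeS ratio 1:1 ⇒ n(FeS) = 8.73218 mol.
Mass of FeS = 8.73218 × 87.91 = 767.646 g.

767.65 g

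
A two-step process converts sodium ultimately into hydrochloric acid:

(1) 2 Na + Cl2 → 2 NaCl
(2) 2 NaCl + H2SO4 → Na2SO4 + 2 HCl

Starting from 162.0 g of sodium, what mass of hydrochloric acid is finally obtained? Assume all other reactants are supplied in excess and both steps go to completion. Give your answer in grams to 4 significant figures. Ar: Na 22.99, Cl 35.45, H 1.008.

256.9 g

M(Na) = 22.99 g/mol.
M(HCl) = 1.008 + 35.45 = 36.458 g/mol.
n(Na) = 162.00 / 22.99 = 7.0465 mol.
Step 1 gives a 2:2 ratio of Na to NaCl, so n(NaCl) = 7.0465 mol.
In step 2 the NaCl:HCl ratio is 2:2, so n(HCl) = 7.0465 mol.
Mass of HCl = 7.0465 × 36.458 = 256.90 g.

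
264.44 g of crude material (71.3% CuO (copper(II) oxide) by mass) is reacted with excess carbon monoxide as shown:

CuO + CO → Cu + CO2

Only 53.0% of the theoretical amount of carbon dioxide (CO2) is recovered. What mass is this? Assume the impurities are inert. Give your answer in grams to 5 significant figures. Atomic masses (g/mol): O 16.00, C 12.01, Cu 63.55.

Pure CuO available = 264.44 g × 0.713 = 188.546 g.
M(CuO) = 63.55 + 16.00 = 79.55 g/mol.
M(CO2) = 12.01 + 2(16.00) = 44.01 g/mol.
n(CuO) = 188.546 g / 79.55 g/mol = 2.37015 mol.
From the equation the CuO:CO2 mole ratio is 1:1, so n(CO2) = 2.37015 × 1/1 = 2.37015 mol.
Mass of CO2 = 2.37015 mol × 44.01 g/mol = 104.310 g.
Actual mass collected = 104.310 g × 0.530 = 55.2845 g.

55.285 g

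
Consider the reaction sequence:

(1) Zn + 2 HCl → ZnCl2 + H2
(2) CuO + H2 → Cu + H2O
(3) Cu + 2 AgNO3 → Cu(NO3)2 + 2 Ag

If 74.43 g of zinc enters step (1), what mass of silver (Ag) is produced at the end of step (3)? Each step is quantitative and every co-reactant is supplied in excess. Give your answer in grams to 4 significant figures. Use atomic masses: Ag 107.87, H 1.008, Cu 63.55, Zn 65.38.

M(Zn) = 65.38 g/mol.
M(Ag) = 107.87 g/mol.
n(Zn) = 74.43 / 65.38 = 1.1384 mol.
Reaction (1): Zn→H2 ratio 1:1 ⇒ n(H2) = 1.1384 mol.
Reaction (2): H2→Cu ratio 1:1 ⇒ n(Cu) = 1.1384 mol.
Reaction (3): Cu→Ag ratio 1:2 ⇒ n(Ag) = 2.2768 mol.
Mass of Ag = 2.2768 × 107.87 = 245.60 g.

245.6 g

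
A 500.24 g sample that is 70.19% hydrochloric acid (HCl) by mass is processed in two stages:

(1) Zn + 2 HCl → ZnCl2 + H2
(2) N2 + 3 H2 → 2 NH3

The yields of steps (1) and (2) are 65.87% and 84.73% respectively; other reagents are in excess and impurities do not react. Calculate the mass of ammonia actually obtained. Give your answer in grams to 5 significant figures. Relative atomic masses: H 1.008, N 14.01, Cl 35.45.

30.520 g

Pure HCl = 500.24 × 0.7019 = 351.118 g.
M(HCl) = 1.008 + 35.45 = 36.458 g/mol.
M(NH3) = 14.01 + 3(1.008) = 17.034 g/mol.
n(HCl) = 351.118 / 36.458 = 9.63077 mol.
Step 1 (HCl:H2 = 2:1): theoretical n(H2) = 4.81538 mol; at 65.87% yield, n(H2) = 3.17189 mol.
Step 2 (H2:NH3 = 3:2): theoretical n(NH3) = 2.11460 mol, so theoretical mass = 2.11460 × 17.034 = 36.0200 g.
At 84.73% yield, actual mass of NH3 = 36.0200 × 0.8473 = 30.5198 g.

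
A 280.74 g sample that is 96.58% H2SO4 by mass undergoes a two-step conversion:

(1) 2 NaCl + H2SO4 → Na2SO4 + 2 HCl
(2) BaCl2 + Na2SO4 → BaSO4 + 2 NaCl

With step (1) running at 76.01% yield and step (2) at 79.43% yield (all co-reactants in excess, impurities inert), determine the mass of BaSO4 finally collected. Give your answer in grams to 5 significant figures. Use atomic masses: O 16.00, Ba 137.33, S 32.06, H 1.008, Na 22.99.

389.55 g

Pure H2SO4 = 280.74 × 0.9658 = 271.139 g.
M(H2SO4) = 2(1.008) + 32.06 + 4(16.00) = 98.076 g/mol.
M(BaSO4) = 137.33 + 32.06 + 4(16.00) = 233.39 g/mol.
n(H2SO4) = 271.139 / 98.076 = 2.76458 mol.
Step 1 (H2SO4:Na2SO4 = 1:1): theoretical n(Na2SO4) = 2.76458 mol; at 76.01% yield, n(Na2SO4) = 2.10136 mol.
Step 2 (Na2SO4:BaSO4 = 1:1): theoretical n(BaSO4) = 2.10136 mol, so theoretical mass = 2.10136 × 233.39 = 490.435 g.
At 79.43% yield, actual mass of BaSO4 = 490.435 × 0.7943 = 389.553 g.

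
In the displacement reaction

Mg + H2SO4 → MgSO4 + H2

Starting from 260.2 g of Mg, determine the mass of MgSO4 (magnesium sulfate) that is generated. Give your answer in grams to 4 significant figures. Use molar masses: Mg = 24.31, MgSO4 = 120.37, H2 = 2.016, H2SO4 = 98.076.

1288 g

n(Mg) = 260.20 g / 24.31 g/mol = 10.703 mol.
From the equation the Mg:MgSO4 mole ratio is 1:1, so n(MgSO4) = 10.703 × 1/1 = 10.703 mol.
Mass of MgSO4 = 10.703 mol × 120.37 g/mol = 1288.4 g.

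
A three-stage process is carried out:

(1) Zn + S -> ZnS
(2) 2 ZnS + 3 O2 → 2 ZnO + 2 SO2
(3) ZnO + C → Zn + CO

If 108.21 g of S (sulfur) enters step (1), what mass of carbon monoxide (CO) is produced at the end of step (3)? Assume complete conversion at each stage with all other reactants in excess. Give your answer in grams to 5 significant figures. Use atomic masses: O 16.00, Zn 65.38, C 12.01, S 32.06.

94.540 g

M(S) = 32.06 g/mol.
M(CO) = 12.01 + 16.00 = 28.01 g/mol.
n(S) = 108.21 / 32.06 = 3.37523 mol.
Reaction (1): S→ZnS ratio 1:1 ⇒ n(ZnS) = 3.37523 mol.
Reaction (2): ZnS→ZnO ratio 2:2 ⇒ n(ZnO) = 3.37523 mol.
Reaction (3): ZnO→CO ratio 1:1 ⇒ n(CO) = 3.37523 mol.
Mass of CO = 3.37523 × 28.01 = 94.5403 g.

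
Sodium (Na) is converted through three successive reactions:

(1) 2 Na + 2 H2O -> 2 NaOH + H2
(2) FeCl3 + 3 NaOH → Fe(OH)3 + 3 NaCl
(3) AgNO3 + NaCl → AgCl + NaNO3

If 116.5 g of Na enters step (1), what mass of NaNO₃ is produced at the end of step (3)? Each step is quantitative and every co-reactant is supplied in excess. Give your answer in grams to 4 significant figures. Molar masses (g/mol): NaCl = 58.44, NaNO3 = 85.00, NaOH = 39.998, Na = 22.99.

n(Na) = 116.5 / 22.99 = 5.0674 mol.
Reaction (1): Na→NaOH ratio 2:2 ⇒ n(NaOH) = 5.0674 mol.
Reaction (2): NaOH→NaCl ratio 3:3 ⇒ n(NaCl) = 5.0674 mol.
Reaction (3): NaCl→NaNO3 ratio 1:1 ⇒ n(NaNO3) = 5.0674 mol.
Mass of NaNO3 = 5.0674 × 85.00 = 430.73 g.

430.7 g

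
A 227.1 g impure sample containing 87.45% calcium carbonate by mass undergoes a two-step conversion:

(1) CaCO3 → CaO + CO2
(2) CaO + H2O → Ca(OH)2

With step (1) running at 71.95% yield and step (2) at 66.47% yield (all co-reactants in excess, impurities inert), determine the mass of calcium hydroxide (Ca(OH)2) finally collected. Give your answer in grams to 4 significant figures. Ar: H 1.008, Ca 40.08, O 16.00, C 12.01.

70.31 g

Pure CaCO3 = 227.1 × 0.8745 = 198.60 g.
M(CaCO3) = 40.08 + 12.01 + 3(16.00) = 100.09 g/mol.
M(Ca(OH)2) = 40.08 + 2(16.00) + 2(1.008) = 74.096 g/mol.
n(CaCO3) = 198.60 / 100.09 = 1.9842 mol.
Step 1 (CaCO3:CaO = 1:1): theoretical n(CaO) = 1.9842 mol; at 71.95% yield, n(CaO) = 1.4276 mol.
Step 2 (CaO:Ca(OH)2 = 1:1): theoretical n(Ca(OH)2) = 1.4276 mol, so theoretical mass = 1.4276 × 74.096 = 105.78 g.
At 66.47% yield, actual mass of Ca(OH)2 = 105.78 × 0.6647 = 70.313 g.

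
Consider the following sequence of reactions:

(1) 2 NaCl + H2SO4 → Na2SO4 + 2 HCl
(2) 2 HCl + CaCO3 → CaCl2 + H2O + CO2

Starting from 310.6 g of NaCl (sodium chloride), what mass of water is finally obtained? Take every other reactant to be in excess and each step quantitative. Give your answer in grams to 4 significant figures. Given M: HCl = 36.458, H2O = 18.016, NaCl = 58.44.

47.88 g

n(NaCl) = 310.60 / 58.44 = 5.3149 mol.
Step 1 gives a 2:2 ratio of NaCl to HCl, so n(HCl) = 5.3149 mol.
In step 2 the HCl:H2O ratio is 2:1, so n(H2O) = 2.6574 mol.
Mass of H2O = 2.6574 × 18.016 = 47.876 g.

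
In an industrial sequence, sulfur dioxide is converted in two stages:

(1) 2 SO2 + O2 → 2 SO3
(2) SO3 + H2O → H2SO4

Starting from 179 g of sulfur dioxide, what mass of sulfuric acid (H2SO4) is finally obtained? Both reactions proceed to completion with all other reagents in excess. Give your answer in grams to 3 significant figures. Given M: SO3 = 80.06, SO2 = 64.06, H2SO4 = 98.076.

n(SO2) = 179.0 / 64.06 = 2.794 mol.
Step 1 gives a 2:2 ratio of SO2 to SO3, so n(SO3) = 2.794 mol.
In step 2 the SO3:H2SO4 ratio is 1:1, so n(H2SO4) = 2.794 mol.
Mass of H2SO4 = 2.794 × 98.076 = 274.0 g.

274 g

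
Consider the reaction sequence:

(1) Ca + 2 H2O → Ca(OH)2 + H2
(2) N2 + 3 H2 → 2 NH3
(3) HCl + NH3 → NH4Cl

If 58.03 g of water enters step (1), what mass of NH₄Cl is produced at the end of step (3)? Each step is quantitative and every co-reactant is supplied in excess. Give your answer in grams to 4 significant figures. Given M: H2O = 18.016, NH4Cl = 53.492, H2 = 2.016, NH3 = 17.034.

n(H2O) = 58.03 / 18.016 = 3.2210 mol.
Reaction (1): H2O→H2 ratio 2:1 ⇒ n(H2) = 1.6105 mol.
Reaction (2): H2→NH3 ratio 3:2 ⇒ n(NH3) = 1.0737 mol.
Reaction (3): NH3→NH4Cl ratio 1:1 ⇒ n(NH4Cl) = 1.0737 mol.
Mass of NH4Cl = 1.0737 × 53.492 = 57.433 g.

57.43 g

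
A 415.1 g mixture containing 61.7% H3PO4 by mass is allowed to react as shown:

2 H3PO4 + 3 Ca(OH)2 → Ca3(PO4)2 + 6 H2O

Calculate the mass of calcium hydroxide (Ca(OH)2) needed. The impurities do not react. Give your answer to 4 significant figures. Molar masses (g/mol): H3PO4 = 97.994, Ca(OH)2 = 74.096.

290.5 g

Mass of pure H3PO4 = 415.1 g × 0.617 = 256.12 g.
n(H3PO4) = 256.12 g / 97.994 g/mol = 2.6136 mol.
From the equation the H3PO4:Ca(OH)2 mole ratio is 2:3, so n(Ca(OH)2) = 2.6136 × 3/2 = 3.9204 mol.
Mass of Ca(OH)2 = 3.9204 mol × 74.096 g/mol = 290.49 g.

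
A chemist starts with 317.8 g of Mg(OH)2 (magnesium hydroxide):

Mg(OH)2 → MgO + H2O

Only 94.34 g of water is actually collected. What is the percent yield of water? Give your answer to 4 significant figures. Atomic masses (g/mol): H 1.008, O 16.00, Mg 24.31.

96.10 %

M(Mg(OH)2) = 24.31 + 2(16.00) + 2(1.008) = 58.326 g/mol.
M(H2O) = 2(1.008) + 16.00 = 18.016 g/mol.
n(Mg(OH)2) = 317.80 g / 58.326 g/mol = 5.4487 mol.
From the equation the Mg(OH)2:H2O mole ratio is 1:1, so n(H2O) = 5.4487 × 1/1 = 5.4487 mol.
Mass of H2O = 5.4487 mol × 18.016 g/mol = 98.164 g.
This is the theoretical yield. Percent yield = 94.34 g / 98.164 g × 100% = 96.105%.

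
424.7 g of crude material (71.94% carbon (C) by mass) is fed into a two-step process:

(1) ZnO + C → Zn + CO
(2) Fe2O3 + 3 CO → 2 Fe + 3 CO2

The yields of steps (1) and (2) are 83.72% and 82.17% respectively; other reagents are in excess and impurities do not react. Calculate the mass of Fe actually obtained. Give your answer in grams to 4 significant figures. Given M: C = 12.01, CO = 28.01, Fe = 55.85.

651.6 g

Pure C = 424.7 × 0.7194 = 305.53 g.
n(C) = 305.53 / 12.01 = 25.440 mol.
Step 1 (C:CO = 1:1): theoretical n(CO) = 25.440 mol; at 83.72% yield, n(CO) = 21.298 mol.
Step 2 (CO:Fe = 3:2): theoretical n(Fe) = 14.199 mol, so theoretical mass = 14.199 × 55.85 = 793.00 g.
At 82.17% yield, actual mass of Fe = 793.00 × 0.8217 = 651.60 g.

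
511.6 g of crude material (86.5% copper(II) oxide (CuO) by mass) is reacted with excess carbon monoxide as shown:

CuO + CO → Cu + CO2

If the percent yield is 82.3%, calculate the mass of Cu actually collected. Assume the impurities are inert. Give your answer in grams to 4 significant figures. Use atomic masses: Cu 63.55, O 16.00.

291.0 g

Pure CuO available = 511.6 g × 0.865 = 442.53 g.
M(CuO) = 63.55 + 16.00 = 79.55 g/mol.
M(Cu) = 63.55 g/mol.
n(CuO) = 442.53 g / 79.55 g/mol = 5.5630 mol.
From the equation the CuO:Cu mole ratio is 1:1, so n(Cu) = 5.5630 × 1/1 = 5.5630 mol.
Mass of Cu = 5.5630 mol × 63.55 g/mol = 353.53 g.
Actual mass collected = 353.53 g × 0.823 = 290.95 g.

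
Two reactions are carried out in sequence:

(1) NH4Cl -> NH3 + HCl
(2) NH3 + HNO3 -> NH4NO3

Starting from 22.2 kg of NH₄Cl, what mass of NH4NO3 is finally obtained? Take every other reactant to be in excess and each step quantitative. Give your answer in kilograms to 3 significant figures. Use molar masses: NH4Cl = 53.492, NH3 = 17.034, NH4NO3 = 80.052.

33.2 kg

22.2 kg = 22200 g.
n(NH4Cl) = 22200 / 53.492 = 415.0 mol.
Step 1 gives a 1:1 ratio of NH4Cl to NH3, so n(NH3) = 415.0 mol.
In step 2 the NH3:NH4NO3 ratio is 1:1, so n(NH4NO3) = 415.0 mol.
Mass of NH4NO3 = 415.0 × 80.052 = 33220 g = 33.2 kg.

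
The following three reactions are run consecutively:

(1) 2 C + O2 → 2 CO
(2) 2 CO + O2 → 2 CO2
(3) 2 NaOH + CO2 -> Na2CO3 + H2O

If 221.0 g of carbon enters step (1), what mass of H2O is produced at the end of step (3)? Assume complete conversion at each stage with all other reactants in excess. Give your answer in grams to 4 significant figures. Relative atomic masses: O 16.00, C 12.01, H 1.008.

331.5 g

M(C) = 12.01 g/mol.
M(H2O) = 2(1.008) + 16.00 = 18.016 g/mol.
n(C) = 221.0 / 12.01 = 18.401 mol.
Reaction (1): C→CO ratio 2:2 ⇒ n(CO) = 18.401 mol.
Reaction (2): CO→CO2 ratio 2:2 ⇒ n(CO2) = 18.401 mol.
Reaction (3): CO2→H2O ratio 1:1 ⇒ n(H2O) = 18.401 mol.
Mass of H2O = 18.401 × 18.016 = 331.52 g.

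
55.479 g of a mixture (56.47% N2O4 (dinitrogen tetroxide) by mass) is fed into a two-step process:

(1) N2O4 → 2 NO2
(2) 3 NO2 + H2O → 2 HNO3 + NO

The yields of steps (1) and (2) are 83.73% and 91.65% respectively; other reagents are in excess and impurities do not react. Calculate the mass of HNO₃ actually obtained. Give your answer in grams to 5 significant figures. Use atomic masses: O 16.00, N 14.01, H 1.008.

21.952 g

Pure N2O4 = 55.479 × 0.5647 = 31.3290 g.
M(N2O4) = 2(14.01) + 4(16.00) = 92.02 g/mol.
M(HNO3) = 1.008 + 14.01 + 3(16.00) = 63.018 g/mol.
n(N2O4) = 31.3290 / 92.02 = 0.340459 mol.
Step 1 (N2O4:NO2 = 1:2): theoretical n(NO2) = 0.680917 mol; at 83.73% yield, n(NO2) = 0.570132 mol.
Step 2 (NO2:HNO3 = 3:2): theoretical n(HNO3) = 0.380088 mol, so theoretical mass = 0.380088 × 63.018 = 23.9524 g.
At 91.65% yield, actual mass of HNO3 = 23.9524 × 0.9165 = 21.9524 g.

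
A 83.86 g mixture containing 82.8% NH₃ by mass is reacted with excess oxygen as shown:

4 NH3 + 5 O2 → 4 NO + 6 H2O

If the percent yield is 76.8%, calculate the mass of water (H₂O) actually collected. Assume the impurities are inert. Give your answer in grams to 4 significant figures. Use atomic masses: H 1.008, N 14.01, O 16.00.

84.60 g

Pure NH3 available = 83.86 g × 0.828 = 69.436 g.
M(NH3) = 14.01 + 3(1.008) = 17.034 g/mol.
M(H2O) = 2(1.008) + 16.00 = 18.016 g/mol.
n(NH3) = 69.436 g / 17.034 g/mol = 4.0763 mol.
From the equation the NH3:H2O mole ratio is 4:6, so n(H2O) = 4.0763 × 6/4 = 6.1145 mol.
Mass of H2O = 6.1145 mol × 18.016 g/mol = 110.16 g.
Actual mass collected = 110.16 g × 0.768 = 84.602 g.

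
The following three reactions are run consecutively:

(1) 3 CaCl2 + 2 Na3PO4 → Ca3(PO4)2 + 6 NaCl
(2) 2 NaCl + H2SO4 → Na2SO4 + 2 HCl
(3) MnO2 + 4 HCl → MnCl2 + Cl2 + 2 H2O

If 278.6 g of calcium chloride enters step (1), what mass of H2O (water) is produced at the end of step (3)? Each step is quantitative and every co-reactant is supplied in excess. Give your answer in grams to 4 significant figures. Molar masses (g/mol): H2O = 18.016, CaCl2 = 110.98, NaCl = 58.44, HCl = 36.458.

n(CaCl2) = 278.6 / 110.98 = 2.5104 mol.
Reaction (1): CaCl2→NaCl ratio 3:6 ⇒ n(NaCl) = 5.0207 mol.
Reaction (2): NaCl→HCl ratio 2:2 ⇒ n(HCl) = 5.0207 mol.
Reaction (3): HCl→H2O ratio 4:2 ⇒ n(H2O) = 2.5104 mol.
Mass of H2O = 2.5104 × 18.016 = 45.227 g.

45.23 g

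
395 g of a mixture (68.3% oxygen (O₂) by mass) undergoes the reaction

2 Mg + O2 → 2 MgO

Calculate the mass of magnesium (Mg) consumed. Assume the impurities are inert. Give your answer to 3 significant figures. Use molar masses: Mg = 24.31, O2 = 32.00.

410 g

Mass of pure O2 = 395 g × 0.683 = 269.8 g.
n(O2) = 269.8 g / 32.00 g/mol = 8.431 mol.
From the equation the O2:Mg mole ratio is 1:2, so n(Mg) = 8.431 × 2/1 = 16.86 mol.
Mass of Mg = 16.86 mol × 24.31 g/mol = 409.9 g.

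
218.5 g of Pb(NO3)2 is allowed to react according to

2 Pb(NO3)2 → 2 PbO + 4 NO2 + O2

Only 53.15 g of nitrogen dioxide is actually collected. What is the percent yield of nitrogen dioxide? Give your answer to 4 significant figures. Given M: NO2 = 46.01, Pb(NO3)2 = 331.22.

n(Pb(NO3)2) = 218.50 g / 331.22 g/mol = 0.65968 mol.
From the equation the Pb(NO3)2:NO2 mole ratio is 2:4, so n(NO2) = 0.65968 × 4/2 = 1.3194 mol.
Mass of NO2 = 1.3194 mol × 46.01 g/mol = 60.704 g.
This is the theoretical yield. Percent yield = 53.15 g / 60.704 g × 100% = 87.556%.

87.56 %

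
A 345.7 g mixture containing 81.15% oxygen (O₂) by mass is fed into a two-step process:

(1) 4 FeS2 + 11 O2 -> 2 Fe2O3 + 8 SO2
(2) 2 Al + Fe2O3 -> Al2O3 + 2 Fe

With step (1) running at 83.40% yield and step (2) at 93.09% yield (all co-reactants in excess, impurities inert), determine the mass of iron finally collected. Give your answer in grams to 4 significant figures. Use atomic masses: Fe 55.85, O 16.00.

138.2 g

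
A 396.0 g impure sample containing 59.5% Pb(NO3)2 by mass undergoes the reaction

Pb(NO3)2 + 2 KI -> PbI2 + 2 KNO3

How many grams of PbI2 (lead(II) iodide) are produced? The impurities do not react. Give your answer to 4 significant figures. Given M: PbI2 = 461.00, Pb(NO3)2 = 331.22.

327.9 g

Mass of pure Pb(NO3)2 = 396.0 g × 0.595 = 235.62 g.
n(Pb(NO3)2) = 235.62 g / 331.22 g/mol = 0.71137 mol.
From the equation the Pb(NO3)2:PbI2 mole ratio is 1:1, so n(PbI2) = 0.71137 × 1/1 = 0.71137 mol.
Mass of PbI2 = 0.71137 mol × 461.00 g/mol = 327.94 g.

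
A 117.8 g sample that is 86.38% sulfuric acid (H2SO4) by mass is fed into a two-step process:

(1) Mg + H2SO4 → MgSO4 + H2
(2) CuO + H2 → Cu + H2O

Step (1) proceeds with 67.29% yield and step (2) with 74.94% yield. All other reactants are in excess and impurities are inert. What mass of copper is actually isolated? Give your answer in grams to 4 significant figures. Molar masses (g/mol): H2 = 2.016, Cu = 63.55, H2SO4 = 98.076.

Pure H2SO4 = 117.8 × 0.8638 = 101.76 g.
n(H2SO4) = 101.76 / 98.076 = 1.0375 mol.
Step 1 (H2SO4:H2 = 1:1): theoretical n(H2) = 1.0375 mol; at 67.29% yield, n(H2) = 0.69815 mol.
Step 2 (H2:Cu = 1:1): theoretical n(Cu) = 0.69815 mol, so theoretical mass = 0.69815 × 63.55 = 44.367 g.
At 74.94% yield, actual mass of Cu = 44.367 × 0.7494 = 33.249 g.

33.25 g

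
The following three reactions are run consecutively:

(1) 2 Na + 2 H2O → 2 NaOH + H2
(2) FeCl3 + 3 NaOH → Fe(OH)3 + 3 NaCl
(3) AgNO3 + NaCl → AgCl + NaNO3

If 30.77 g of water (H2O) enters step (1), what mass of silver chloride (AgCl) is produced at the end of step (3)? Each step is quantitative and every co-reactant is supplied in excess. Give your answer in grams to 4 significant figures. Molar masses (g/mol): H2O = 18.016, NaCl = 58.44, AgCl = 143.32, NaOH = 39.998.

n(H2O) = 30.77 / 18.016 = 1.7079 mol.
Reaction (1): H2O→NaOH ratio 2:2 ⇒ n(NaOH) = 1.7079 mol.
Reaction (2): NaOH→NaCl ratio 3:3 ⇒ n(NaCl) = 1.7079 mol.
Reaction (3): NaCl→AgCl ratio 1:1 ⇒ n(AgCl) = 1.7079 mol.
Mass of AgCl = 1.7079 × 143.32 = 244.78 g.

244.8 g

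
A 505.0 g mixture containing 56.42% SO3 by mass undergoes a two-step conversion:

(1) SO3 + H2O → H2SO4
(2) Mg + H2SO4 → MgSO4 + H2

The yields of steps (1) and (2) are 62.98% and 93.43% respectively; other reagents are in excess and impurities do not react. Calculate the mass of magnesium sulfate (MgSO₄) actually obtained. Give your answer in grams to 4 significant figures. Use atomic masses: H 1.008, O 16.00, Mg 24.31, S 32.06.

252.1 g

Pure SO3 = 505.0 × 0.5642 = 284.92 g.
M(SO3) = 32.06 + 3(16.00) = 80.06 g/mol.
M(MgSO4) = 24.31 + 32.06 + 4(16.00) = 120.37 g/mol.
n(SO3) = 284.92 / 80.06 = 3.5588 mol.
Step 1 (SO3:H2SO4 = 1:1): theoretical n(H2SO4) = 3.5588 mol; at 62.98% yield, n(H2SO4) = 2.2414 mol.
Step 2 (H2SO4:MgSO4 = 1:1): theoretical n(MgSO4) = 2.2414 mol, so theoretical mass = 2.2414 × 120.37 = 269.79 g.
At 93.43% yield, actual mass of MgSO4 = 269.79 × 0.9343 = 252.07 g.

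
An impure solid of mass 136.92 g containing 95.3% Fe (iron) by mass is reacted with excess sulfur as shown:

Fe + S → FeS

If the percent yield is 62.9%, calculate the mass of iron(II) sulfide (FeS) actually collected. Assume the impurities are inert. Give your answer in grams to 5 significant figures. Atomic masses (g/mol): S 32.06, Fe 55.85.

Pure Fe available = 136.92 g × 0.953 = 130.485 g.
M(Fe) = 55.85 g/mol.
M(FeS) = 55.85 + 32.06 = 87.91 g/mol.
n(Fe) = 130.485 g / 55.85 g/mol = 2.33634 mol.
From the equation the Fe:FeS mole ratio is 1:1, so n(FeS) = 2.33634 × 1/1 = 2.33634 mol.
Mass of FeS = 2.33634 mol × 87.91 g/mol = 205.388 g.
Actual mass collected = 205.388 g × 0.629 = 129.189 g.

129.19 g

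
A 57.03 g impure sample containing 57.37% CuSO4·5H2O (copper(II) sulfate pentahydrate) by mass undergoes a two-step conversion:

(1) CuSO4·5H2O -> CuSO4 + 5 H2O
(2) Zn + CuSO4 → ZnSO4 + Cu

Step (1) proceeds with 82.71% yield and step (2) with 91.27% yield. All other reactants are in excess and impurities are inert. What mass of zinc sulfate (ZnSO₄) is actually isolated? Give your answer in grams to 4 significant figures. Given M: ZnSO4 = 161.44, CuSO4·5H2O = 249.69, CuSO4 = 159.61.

Pure CuSO4·5H2O = 57.03 × 0.5737 = 32.718 g.
n(CuSO4·5H2O) = 32.718 / 249.69 = 0.13103 mol.
Step 1 (CuSO4·5H2O:CuSO4 = 1:1): theoretical n(CuSO4) = 0.13103 mol; at 82.71% yield, n(CuSO4) = 0.10838 mol.
Step 2 (CuSO4:ZnSO4 = 1:1): theoretical n(ZnSO4) = 0.10838 mol, so theoretical mass = 0.10838 × 161.44 = 17.497 g.
At 91.27% yield, actual mass of ZnSO4 = 17.497 × 0.9127 = 15.969 g.

15.97 g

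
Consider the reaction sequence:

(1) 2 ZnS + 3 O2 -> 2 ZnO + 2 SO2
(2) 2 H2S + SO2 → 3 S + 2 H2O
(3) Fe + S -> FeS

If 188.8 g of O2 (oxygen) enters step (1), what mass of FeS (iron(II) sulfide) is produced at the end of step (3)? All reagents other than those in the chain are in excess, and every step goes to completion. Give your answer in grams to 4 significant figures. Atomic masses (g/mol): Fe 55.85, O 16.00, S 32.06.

1037 g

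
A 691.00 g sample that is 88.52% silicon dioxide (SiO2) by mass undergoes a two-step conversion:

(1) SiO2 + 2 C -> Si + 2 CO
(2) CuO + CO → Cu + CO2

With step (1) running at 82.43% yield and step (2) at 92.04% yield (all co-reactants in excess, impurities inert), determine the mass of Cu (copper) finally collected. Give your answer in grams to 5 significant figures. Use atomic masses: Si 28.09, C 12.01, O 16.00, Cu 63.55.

981.58 g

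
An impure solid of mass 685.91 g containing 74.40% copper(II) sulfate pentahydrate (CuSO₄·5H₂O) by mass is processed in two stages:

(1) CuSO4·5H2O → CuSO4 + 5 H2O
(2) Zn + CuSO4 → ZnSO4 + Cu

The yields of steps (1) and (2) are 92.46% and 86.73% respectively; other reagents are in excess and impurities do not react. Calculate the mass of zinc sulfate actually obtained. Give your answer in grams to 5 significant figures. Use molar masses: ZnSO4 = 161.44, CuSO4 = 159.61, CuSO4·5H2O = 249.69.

Pure CuSO4·5H2O = 685.91 × 0.7440 = 510.317 g.
n(CuSO4·5H2O) = 510.317 / 249.69 = 2.04380 mol.
Step 1 (CuSO4·5H2O:CuSO4 = 1:1): theoretical n(CuSO4) = 2.04380 mol; at 92.46% yield, n(CuSO4) = 1.88970 mol.
Step 2 (CuSO4:ZnSO4 = 1:1): theoretical n(ZnSO4) = 1.88970 mol, so theoretical mass = 1.88970 × 161.44 = 305.073 g.
At 86.73% yield, actual mass of ZnSO4 = 305.073 × 0.8673 = 264.590 g.

264.59 g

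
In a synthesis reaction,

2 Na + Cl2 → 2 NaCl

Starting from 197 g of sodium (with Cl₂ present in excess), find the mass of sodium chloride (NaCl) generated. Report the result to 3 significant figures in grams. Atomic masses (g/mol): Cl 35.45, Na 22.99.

M(Na) = 22.99 g/mol.
M(NaCl) = 22.99 + 35.45 = 58.44 g/mol.
n(Na) = 197.0 g / 22.99 g/mol = 8.569 mol.
From the equation the Na:NaCl mole ratio is 2:2, so n(NaCl) = 8.569 × 2/2 = 8.569 mol.
Mass of NaCl = 8.569 mol × 58.44 g/mol = 500.8 g.

501 g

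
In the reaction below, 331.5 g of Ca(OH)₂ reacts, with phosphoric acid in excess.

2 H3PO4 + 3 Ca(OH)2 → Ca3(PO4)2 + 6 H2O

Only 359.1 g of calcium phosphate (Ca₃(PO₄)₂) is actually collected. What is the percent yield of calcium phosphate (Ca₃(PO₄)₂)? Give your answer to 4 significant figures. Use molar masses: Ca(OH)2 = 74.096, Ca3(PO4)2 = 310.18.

77.63 %

n(Ca(OH)2) = 331.50 g / 74.096 g/mol = 4.4739 mol.
From the equation the Ca(OH)2:Ca3(PO4)2 mole ratio is 3:1, so n(Ca3(PO4)2) = 4.4739 × 1/3 = 1.4913 mol.
Mass of Ca3(PO4)2 = 1.4913 mol × 310.18 g/mol = 462.57 g.
This is the theoretical yield. Percent yield = 359.1 g / 462.57 g × 100% = 77.631%.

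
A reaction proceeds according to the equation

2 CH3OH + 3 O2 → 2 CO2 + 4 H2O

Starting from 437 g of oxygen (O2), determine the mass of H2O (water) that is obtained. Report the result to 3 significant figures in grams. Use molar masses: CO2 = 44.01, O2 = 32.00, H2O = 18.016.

n(O2) = 437.0 g / 32.00 g/mol = 13.66 mol.
From the equation the O2:H2O mole ratio is 3:4, so n(H2O) = 13.66 × 4/3 = 18.21 mol.
Mass of H2O = 18.21 mol × 18.016 g/mol = 328.0 g.

328 g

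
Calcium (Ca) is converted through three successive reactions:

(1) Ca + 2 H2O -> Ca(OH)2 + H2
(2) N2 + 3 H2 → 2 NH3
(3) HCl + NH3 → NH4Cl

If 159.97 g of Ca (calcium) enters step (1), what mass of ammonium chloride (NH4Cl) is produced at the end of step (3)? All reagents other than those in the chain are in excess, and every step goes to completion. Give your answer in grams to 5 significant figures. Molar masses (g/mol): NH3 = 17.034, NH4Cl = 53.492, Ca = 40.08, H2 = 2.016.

142.33 g

n(Ca) = 159.97 / 40.08 = 3.99127 mol.
Reaction (1): Ca→H2 ratio 1:1 ⇒ n(H2) = 3.99127 mol.
Reaction (2): H2→NH3 ratio 3:2 ⇒ n(NH3) = 2.66084 mol.
Reaction (3): NH3→NH4Cl ratio 1:1 ⇒ n(NH4Cl) = 2.66084 mol.
Mass of NH4Cl = 2.66084 × 53.492 = 142.334 g.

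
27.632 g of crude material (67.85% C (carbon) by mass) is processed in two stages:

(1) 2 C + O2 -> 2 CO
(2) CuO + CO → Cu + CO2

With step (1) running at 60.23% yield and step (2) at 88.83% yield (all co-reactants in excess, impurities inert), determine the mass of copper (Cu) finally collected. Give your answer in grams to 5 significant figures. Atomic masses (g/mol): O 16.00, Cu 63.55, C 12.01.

53.077 g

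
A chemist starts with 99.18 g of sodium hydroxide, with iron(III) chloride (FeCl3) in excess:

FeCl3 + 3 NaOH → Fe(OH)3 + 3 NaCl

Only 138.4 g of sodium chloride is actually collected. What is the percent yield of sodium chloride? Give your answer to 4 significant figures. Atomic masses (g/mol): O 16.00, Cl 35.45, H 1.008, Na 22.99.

95.51 %

M(NaOH) = 22.99 + 16.00 + 1.008 = 39.998 g/mol.
M(NaCl) = 22.99 + 35.45 = 58.44 g/mol.
n(NaOH) = 99.180 g / 39.998 g/mol = 2.4796 mol.
From the equation the NaOH:NaCl mole ratio is 3:3, so n(NaCl) = 2.4796 × 3/3 = 2.4796 mol.
Mass of NaCl = 2.4796 mol × 58.44 g/mol = 144.91 g.
This is the theoretical yield. Percent yield = 138.4 g / 144.91 g × 100% = 95.508%.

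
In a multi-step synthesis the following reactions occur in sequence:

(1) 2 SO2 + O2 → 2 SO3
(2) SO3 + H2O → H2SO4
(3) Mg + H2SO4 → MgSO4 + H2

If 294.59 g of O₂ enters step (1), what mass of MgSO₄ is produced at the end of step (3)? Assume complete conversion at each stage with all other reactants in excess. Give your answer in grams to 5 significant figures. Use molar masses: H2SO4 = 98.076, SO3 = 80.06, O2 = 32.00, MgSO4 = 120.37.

n(O2) = 294.59 / 32.00 = 9.20594 mol.
Reaction (1): O2→SO3 ratio 1:2 ⇒ n(SO3) = 18.4119 mol.
Reaction (2): SO3→H2SO4 ratio 1:1 ⇒ n(H2SO4) = 18.4119 mol.
Reaction (3): H2SO4→MgSO4 ratio 1:1 ⇒ n(MgSO4) = 18.4119 mol.
Mass of MgSO4 = 18.4119 × 120.37 = 2216.24 g.

2216.2 g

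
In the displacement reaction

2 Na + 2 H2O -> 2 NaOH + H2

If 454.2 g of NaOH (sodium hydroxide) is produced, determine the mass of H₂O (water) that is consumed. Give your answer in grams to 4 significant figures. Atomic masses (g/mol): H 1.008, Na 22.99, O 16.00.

204.6 g

M(NaOH) = 22.99 + 16.00 + 1.008 = 39.998 g/mol.
M(H2O) = 2(1.008) + 16.00 = 18.016 g/mol.
n(NaOH) = 454.20 g / 39.998 g/mol = 11.356 mol.
From the equation the NaOH:H2O mole ratio is 2:2, so n(H2O) = 11.356 × 2/2 = 11.356 mol.
Mass of H2O = 11.356 mol × 18.016 g/mol = 204.58 g.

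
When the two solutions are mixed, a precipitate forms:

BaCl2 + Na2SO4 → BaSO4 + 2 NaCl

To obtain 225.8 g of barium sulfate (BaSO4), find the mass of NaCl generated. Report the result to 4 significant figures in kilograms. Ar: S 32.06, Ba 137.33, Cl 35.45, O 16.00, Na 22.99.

M(BaSO4) = 137.33 + 32.06 + 4(16.00) = 233.39 g/mol.
M(NaCl) = 22.99 + 35.45 = 58.44 g/mol.
n(BaSO4) = 225.80 g / 233.39 g/mol = 0.96748 mol.
From the equation the BaSO4:NaCl mole ratio is 1:2, so n(NaCl) = 0.96748 × 2/1 = 1.9350 mol.
Mass of NaCl = 1.9350 mol × 58.44 g/mol = 113.08 g.
Converting to kg: 113.08 g = 0.1131 kg.

0.1131 kg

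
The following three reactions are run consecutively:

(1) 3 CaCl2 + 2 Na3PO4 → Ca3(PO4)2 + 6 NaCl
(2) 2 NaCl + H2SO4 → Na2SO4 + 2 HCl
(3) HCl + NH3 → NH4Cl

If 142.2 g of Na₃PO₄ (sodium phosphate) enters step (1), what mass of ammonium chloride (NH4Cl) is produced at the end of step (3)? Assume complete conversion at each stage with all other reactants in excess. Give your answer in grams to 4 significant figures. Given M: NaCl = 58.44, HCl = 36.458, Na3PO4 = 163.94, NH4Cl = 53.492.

139.2 g

n(Na3PO4) = 142.2 / 163.94 = 0.86739 mol.
Reaction (1): Na3PO4→NaCl ratio 2:6 ⇒ n(NaCl) = 2.6022 mol.
Reaction (2): NaCl→HCl ratio 2:2 ⇒ n(HCl) = 2.6022 mol.
Reaction (3): HCl→NH4Cl ratio 1:1 ⇒ n(NH4Cl) = 2.6022 mol.
Mass of NH4Cl = 2.6022 × 53.492 = 139.20 g.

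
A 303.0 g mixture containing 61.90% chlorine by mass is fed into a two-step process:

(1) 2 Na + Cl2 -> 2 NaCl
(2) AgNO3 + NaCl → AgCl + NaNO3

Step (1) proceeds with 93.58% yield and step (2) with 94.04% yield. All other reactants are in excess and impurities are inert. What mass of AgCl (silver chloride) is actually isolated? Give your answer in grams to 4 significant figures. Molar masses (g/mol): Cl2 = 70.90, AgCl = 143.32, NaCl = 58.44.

Pure Cl2 = 303.0 × 0.6190 = 187.56 g.
n(Cl2) = 187.56 / 70.90 = 2.6454 mol.
Step 1 (Cl2:NaCl = 1:2): theoretical n(NaCl) = 5.2907 mol; at 93.58% yield, n(NaCl) = 4.9511 mol.
Step 2 (NaCl:AgCl = 1:1): theoretical n(AgCl) = 4.9511 mol, so theoretical mass = 4.9511 × 143.32 = 709.59 g.
At 94.04% yield, actual mass of AgCl = 709.59 × 0.9404 = 667.30 g.

667.3 g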